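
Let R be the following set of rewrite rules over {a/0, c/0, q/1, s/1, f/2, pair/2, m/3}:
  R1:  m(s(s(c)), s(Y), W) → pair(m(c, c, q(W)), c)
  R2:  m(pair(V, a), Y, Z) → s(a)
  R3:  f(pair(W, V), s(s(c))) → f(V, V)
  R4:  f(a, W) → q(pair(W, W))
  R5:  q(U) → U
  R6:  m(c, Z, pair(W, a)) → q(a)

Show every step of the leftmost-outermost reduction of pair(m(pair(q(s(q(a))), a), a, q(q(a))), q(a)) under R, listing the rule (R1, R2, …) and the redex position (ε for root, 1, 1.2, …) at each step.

1. pair(m(pair(q(s(q(a))), a), a, q(q(a))), q(a))  →  pair(s(a), q(a))   [R2 at 1]
2. pair(s(a), q(a))  →  pair(s(a), a)   [R5 at 2]

pair(s(a), a)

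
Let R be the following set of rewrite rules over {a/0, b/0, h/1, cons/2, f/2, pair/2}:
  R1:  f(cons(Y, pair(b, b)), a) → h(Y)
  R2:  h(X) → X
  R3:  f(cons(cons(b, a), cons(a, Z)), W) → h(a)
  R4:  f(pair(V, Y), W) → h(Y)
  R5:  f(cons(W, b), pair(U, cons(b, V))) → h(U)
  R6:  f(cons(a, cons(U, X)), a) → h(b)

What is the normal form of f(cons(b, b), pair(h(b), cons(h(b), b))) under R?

1. f(cons(b, b), pair(h(b), cons(h(b), b)))  →  f(cons(b, b), pair(b, cons(h(b), b)))   [R2 at 2.1]
2. f(cons(b, b), pair(b, cons(h(b), b)))  →  f(cons(b, b), pair(b, cons(b, b)))   [R2 at 2.2.1]
3. f(cons(b, b), pair(b, cons(b, b)))  →  h(b)   [R5 at ε]
4. h(b)  →  b   [R2 at ε]

b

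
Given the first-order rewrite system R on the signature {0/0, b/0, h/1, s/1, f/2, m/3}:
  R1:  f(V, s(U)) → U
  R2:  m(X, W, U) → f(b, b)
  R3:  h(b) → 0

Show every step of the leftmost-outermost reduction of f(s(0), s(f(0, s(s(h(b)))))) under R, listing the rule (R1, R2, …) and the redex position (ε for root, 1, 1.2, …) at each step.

s(0)

1. f(s(0), s(f(0, s(s(h(b))))))  →  f(0, s(s(h(b))))   [R1 at ε]
2. f(0, s(s(h(b))))  →  s(h(b))   [R1 at ε]
3. s(h(b))  →  s(0)   [R3 at 1]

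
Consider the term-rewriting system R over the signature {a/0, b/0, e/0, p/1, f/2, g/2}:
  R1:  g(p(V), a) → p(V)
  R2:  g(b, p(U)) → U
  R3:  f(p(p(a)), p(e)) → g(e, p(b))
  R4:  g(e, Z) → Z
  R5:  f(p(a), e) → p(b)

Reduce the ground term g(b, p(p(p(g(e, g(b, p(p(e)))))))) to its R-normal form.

1. g(b, p(p(p(g(e, g(b, p(p(e))))))))  →  p(p(g(e, g(b, p(p(e))))))   [R2 at ε]
2. p(p(g(e, g(b, p(p(e))))))  →  p(p(g(b, p(p(e)))))   [R4 at 1.1]
3. p(p(g(b, p(p(e)))))  →  p(p(p(e)))   [R2 at 1.1]

p(p(p(e)))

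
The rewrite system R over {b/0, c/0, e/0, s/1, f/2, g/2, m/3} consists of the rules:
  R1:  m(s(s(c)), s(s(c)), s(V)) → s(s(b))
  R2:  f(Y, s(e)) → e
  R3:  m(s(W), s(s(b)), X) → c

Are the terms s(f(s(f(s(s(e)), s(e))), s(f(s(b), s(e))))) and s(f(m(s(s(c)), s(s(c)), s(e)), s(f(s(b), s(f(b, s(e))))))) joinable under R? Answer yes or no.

Reduce t₁ = s(f(s(f(s(s(e)), s(e))), s(f(s(b), s(e))))):
1. s(f(s(f(s(s(e)), s(e))), s(f(s(b), s(e)))))  →  s(f(s(e), s(f(s(b), s(e)))))   [R2 at 1.1.1]
2. s(f(s(e), s(f(s(b), s(e)))))  →  s(f(s(e), s(e)))   [R2 at 1.2.1]
3. s(f(s(e), s(e)))  →  s(e)   [R2 at 1]

Reduce t₂ = s(f(m(s(s(c)), s(s(c)), s(e)), s(f(s(b), s(f(b, s(e))))))):
1. s(f(m(s(s(c)), s(s(c)), s(e)), s(f(s(b), s(f(b, s(e)))))))  →  s(f(s(s(b)), s(f(s(b), s(f(b, s(e)))))))   [R1 at 1.1]
2. s(f(s(s(b)), s(f(s(b), s(f(b, s(e)))))))  →  s(f(s(s(b)), s(f(s(b), s(e)))))   [R2 at 1.2.1.2.1]
3. s(f(s(s(b)), s(f(s(b), s(e)))))  →  s(f(s(s(b)), s(e)))   [R2 at 1.2.1]
4. s(f(s(s(b)), s(e)))  →  s(e)   [R2 at 1]

yes — NF(t₁) = s(e), NF(t₂) = s(e)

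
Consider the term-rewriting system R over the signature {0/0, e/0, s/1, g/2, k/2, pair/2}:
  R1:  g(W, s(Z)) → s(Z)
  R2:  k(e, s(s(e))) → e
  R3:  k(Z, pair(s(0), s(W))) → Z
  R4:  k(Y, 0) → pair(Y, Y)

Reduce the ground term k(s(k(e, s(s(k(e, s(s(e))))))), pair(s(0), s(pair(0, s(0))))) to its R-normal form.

s(e)

1. k(s(k(e, s(s(k(e, s(s(e))))))), pair(s(0), s(pair(0, s(0)))))  →  s(k(e, s(s(k(e, s(s(e)))))))   [R3 at ε]
2. s(k(e, s(s(k(e, s(s(e)))))))  →  s(k(e, s(s(e))))   [R2 at 1.2.1.1]
3. s(k(e, s(s(e))))  →  s(e)   [R2 at 1]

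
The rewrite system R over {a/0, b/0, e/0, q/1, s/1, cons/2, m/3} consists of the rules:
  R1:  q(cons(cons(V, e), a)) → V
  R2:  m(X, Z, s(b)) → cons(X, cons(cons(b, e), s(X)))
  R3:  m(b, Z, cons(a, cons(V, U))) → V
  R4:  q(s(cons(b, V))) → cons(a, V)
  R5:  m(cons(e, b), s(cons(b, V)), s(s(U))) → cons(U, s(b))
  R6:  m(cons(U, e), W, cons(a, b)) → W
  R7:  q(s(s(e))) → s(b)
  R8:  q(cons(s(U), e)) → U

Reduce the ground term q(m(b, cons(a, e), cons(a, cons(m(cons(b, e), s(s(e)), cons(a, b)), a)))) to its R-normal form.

s(b)

1. q(m(b, cons(a, e), cons(a, cons(m(cons(b, e), s(s(e)), cons(a, b)), a))))  →  q(m(cons(b, e), s(s(e)), cons(a, b)))   [R3 at 1]
2. q(m(cons(b, e), s(s(e)), cons(a, b)))  →  q(s(s(e)))   [R6 at 1]
3. q(s(s(e)))  →  s(b)   [R7 at ε]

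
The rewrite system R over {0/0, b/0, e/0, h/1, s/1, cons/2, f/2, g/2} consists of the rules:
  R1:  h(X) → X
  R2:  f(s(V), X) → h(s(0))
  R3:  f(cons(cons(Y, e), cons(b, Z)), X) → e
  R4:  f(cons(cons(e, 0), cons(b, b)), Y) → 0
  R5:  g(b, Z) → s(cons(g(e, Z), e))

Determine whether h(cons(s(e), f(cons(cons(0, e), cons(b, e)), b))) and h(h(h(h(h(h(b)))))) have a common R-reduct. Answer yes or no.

no — NF(t₁) = cons(s(e), e), NF(t₂) = b

Reduce t₁ = h(cons(s(e), f(cons(cons(0, e), cons(b, e)), b))):
1. h(cons(s(e), f(cons(cons(0, e), cons(b, e)), b)))  →  cons(s(e), f(cons(cons(0, e), cons(b, e)), b))   [R1 at ε]
2. cons(s(e), f(cons(cons(0, e), cons(b, e)), b))  →  cons(s(e), e)   [R3 at 2]

Reduce t₂ = h(h(h(h(h(h(b)))))):
1. h(h(h(h(h(h(b))))))  →  h(h(h(h(h(b)))))   [R1 at ε]
2. h(h(h(h(h(b)))))  →  h(h(h(h(b))))   [R1 at ε]
3. h(h(h(h(b))))  →  h(h(h(b)))   [R1 at ε]
4. h(h(h(b)))  →  h(h(b))   [R1 at ε]
5. h(h(b))  →  h(b)   [R1 at ε]
6. h(b)  →  b   [R1 at ε]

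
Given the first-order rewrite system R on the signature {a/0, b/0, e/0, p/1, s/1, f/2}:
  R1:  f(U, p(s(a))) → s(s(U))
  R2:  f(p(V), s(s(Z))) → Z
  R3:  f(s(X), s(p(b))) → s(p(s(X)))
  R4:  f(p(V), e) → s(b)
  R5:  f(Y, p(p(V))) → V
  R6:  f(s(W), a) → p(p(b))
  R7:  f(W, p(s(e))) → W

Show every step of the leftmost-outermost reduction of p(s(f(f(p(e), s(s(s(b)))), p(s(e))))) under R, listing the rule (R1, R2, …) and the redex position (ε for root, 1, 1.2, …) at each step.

1. p(s(f(f(p(e), s(s(s(b)))), p(s(e)))))  →  p(s(f(p(e), s(s(s(b))))))   [R7 at 1.1]
2. p(s(f(p(e), s(s(s(b))))))  →  p(s(s(b)))   [R2 at 1.1]

p(s(s(b)))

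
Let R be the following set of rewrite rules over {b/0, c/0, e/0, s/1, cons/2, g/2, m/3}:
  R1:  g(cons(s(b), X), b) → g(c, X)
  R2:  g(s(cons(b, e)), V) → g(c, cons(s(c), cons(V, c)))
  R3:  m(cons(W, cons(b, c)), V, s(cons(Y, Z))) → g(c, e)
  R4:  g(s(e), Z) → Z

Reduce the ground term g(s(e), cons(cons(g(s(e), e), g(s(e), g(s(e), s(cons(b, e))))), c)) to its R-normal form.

cons(cons(e, s(cons(b, e))), c)

1. g(s(e), cons(cons(g(s(e), e), g(s(e), g(s(e), s(cons(b, e))))), c))  →  cons(cons(g(s(e), e), g(s(e), g(s(e), s(cons(b, e))))), c)   [R4 at ε]
2. cons(cons(g(s(e), e), g(s(e), g(s(e), s(cons(b, e))))), c)  →  cons(cons(e, g(s(e), g(s(e), s(cons(b, e))))), c)   [R4 at 1.1]
3. cons(cons(e, g(s(e), g(s(e), s(cons(b, e))))), c)  →  cons(cons(e, g(s(e), s(cons(b, e)))), c)   [R4 at 1.2]
4. cons(cons(e, g(s(e), s(cons(b, e)))), c)  →  cons(cons(e, s(cons(b, e))), c)   [R4 at 1.2]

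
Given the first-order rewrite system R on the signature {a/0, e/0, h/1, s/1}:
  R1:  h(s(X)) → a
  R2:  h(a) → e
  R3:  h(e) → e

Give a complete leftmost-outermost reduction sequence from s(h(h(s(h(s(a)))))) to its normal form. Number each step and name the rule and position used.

1. s(h(h(s(h(s(a))))))  →  s(h(a))   [R1 at 1.1]
2. s(h(a))  →  s(e)   [R2 at 1]

s(e)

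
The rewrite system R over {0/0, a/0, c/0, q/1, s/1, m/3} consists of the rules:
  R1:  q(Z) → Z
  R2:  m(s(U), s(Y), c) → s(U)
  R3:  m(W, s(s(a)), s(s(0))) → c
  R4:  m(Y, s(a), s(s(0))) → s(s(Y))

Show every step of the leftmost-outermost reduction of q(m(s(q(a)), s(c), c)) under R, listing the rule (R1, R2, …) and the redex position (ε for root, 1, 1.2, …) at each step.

1. q(m(s(q(a)), s(c), c))  →  m(s(q(a)), s(c), c)   [R1 at ε]
2. m(s(q(a)), s(c), c)  →  s(q(a))   [R2 at ε]
3. s(q(a))  →  s(a)   [R1 at 1]

s(a)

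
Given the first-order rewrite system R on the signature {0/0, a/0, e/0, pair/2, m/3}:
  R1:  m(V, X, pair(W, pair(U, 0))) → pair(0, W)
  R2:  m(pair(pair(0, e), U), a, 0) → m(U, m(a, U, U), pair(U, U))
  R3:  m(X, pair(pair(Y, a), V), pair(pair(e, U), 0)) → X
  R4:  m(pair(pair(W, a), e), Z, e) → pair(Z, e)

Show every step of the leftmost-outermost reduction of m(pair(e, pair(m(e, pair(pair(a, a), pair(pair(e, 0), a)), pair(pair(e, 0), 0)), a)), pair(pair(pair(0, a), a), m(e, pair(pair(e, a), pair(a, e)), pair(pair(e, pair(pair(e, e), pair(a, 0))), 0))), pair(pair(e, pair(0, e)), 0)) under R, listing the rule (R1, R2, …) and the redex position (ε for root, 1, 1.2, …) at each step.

pair(e, pair(e, a))

1. m(pair(e, pair(m(e, pair(pair(a, a), pair(pair(e, 0), a)), pair(pair(e, 0), 0)), a)), pair(pair(pair(0, a), a), m(e, pair(pair(e, a), pair(a, e)), pair(pair(e, pair(pair(e, e), pair(a, 0))), 0))), pair(pair(e, pair(0, e)), 0))  →  pair(e, pair(m(e, pair(pair(a, a), pair(pair(e, 0), a)), pair(pair(e, 0), 0)), a))   [R3 at ε]
2. pair(e, pair(m(e, pair(pair(a, a), pair(pair(e, 0), a)), pair(pair(e, 0), 0)), a))  →  pair(e, pair(e, a))   [R3 at 2.1]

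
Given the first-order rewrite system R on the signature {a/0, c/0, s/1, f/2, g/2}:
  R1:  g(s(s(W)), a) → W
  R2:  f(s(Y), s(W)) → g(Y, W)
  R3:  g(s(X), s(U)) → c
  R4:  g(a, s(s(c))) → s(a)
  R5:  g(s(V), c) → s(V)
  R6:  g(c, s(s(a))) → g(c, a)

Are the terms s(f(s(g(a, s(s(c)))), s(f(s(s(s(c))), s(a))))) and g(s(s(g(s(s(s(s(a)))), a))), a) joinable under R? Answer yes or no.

yes — NF(t₁) = s(s(a)), NF(t₂) = s(s(a))

Reduce t₁ = s(f(s(g(a, s(s(c)))), s(f(s(s(s(c))), s(a))))):
1. s(f(s(g(a, s(s(c)))), s(f(s(s(s(c))), s(a)))))  →  s(g(g(a, s(s(c))), f(s(s(s(c))), s(a))))   [R2 at 1]
2. s(g(g(a, s(s(c))), f(s(s(s(c))), s(a))))  →  s(g(s(a), f(s(s(s(c))), s(a))))   [R4 at 1.1]
3. s(g(s(a), f(s(s(s(c))), s(a))))  →  s(g(s(a), g(s(s(c)), a)))   [R2 at 1.2]
4. s(g(s(a), g(s(s(c)), a)))  →  s(g(s(a), c))   [R1 at 1.2]
5. s(g(s(a), c))  →  s(s(a))   [R5 at 1]

Reduce t₂ = g(s(s(g(s(s(s(s(a)))), a))), a):
1. g(s(s(g(s(s(s(s(a)))), a))), a)  →  g(s(s(s(s(a)))), a)   [R1 at ε]
2. g(s(s(s(s(a)))), a)  →  s(s(a))   [R1 at ε]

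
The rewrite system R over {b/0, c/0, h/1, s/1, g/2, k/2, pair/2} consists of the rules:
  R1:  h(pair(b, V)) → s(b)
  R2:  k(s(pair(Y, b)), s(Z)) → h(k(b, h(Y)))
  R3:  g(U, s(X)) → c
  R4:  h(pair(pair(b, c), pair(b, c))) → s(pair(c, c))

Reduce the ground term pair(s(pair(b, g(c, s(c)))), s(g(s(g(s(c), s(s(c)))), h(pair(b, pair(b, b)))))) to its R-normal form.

pair(s(pair(b, c)), s(c))

1. pair(s(pair(b, g(c, s(c)))), s(g(s(g(s(c), s(s(c)))), h(pair(b, pair(b, b))))))  →  pair(s(pair(b, c)), s(g(s(g(s(c), s(s(c)))), h(pair(b, pair(b, b))))))   [R3 at 1.1.2]
2. pair(s(pair(b, c)), s(g(s(g(s(c), s(s(c)))), h(pair(b, pair(b, b))))))  →  pair(s(pair(b, c)), s(g(s(c), h(pair(b, pair(b, b))))))   [R3 at 2.1.1.1]
3. pair(s(pair(b, c)), s(g(s(c), h(pair(b, pair(b, b))))))  →  pair(s(pair(b, c)), s(g(s(c), s(b))))   [R1 at 2.1.2]
4. pair(s(pair(b, c)), s(g(s(c), s(b))))  →  pair(s(pair(b, c)), s(c))   [R3 at 2.1]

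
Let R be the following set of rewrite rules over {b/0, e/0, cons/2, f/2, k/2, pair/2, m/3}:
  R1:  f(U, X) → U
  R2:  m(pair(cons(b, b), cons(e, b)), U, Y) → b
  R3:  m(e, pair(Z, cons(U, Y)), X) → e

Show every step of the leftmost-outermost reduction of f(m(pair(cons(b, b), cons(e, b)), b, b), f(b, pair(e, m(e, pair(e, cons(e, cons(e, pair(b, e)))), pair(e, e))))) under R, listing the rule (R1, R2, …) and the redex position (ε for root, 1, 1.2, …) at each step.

1. f(m(pair(cons(b, b), cons(e, b)), b, b), f(b, pair(e, m(e, pair(e, cons(e, cons(e, pair(b, e)))), pair(e, e)))))  →  m(pair(cons(b, b), cons(e, b)), b, b)   [R1 at ε]
2. m(pair(cons(b, b), cons(e, b)), b, b)  →  b   [R2 at ε]

b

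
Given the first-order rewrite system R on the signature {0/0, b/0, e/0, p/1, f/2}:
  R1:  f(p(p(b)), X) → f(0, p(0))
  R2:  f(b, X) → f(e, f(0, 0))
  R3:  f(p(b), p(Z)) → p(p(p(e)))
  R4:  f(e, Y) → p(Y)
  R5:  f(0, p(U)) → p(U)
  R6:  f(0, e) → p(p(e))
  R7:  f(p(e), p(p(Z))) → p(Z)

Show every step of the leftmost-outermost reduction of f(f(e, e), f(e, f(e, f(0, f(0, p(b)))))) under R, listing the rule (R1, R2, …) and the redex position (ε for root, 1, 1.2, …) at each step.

p(p(b))

1. f(f(e, e), f(e, f(e, f(0, f(0, p(b))))))  →  f(p(e), f(e, f(e, f(0, f(0, p(b))))))   [R4 at 1]
2. f(p(e), f(e, f(e, f(0, f(0, p(b))))))  →  f(p(e), p(f(e, f(0, f(0, p(b))))))   [R4 at 2]
3. f(p(e), p(f(e, f(0, f(0, p(b))))))  →  f(p(e), p(p(f(0, f(0, p(b))))))   [R4 at 2.1]
4. f(p(e), p(p(f(0, f(0, p(b))))))  →  p(f(0, f(0, p(b))))   [R7 at ε]
5. p(f(0, f(0, p(b))))  →  p(f(0, p(b)))   [R5 at 1.2]
6. p(f(0, p(b)))  →  p(p(b))   [R5 at 1]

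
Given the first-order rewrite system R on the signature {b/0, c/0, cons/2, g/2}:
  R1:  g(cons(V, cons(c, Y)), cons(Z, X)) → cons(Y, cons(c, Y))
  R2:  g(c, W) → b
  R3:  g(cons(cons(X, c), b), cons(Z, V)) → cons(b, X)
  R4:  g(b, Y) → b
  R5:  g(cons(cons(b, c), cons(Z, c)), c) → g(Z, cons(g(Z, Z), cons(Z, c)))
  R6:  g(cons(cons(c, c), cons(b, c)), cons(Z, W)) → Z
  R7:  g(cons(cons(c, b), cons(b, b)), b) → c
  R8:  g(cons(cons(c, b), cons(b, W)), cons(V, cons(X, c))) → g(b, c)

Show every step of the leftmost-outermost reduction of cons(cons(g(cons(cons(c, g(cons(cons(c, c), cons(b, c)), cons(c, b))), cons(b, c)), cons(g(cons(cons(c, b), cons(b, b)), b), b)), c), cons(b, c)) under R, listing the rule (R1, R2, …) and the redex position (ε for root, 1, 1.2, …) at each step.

cons(cons(c, c), cons(b, c))

1. cons(cons(g(cons(cons(c, g(cons(cons(c, c), cons(b, c)), cons(c, b))), cons(b, c)), cons(g(cons(cons(c, b), cons(b, b)), b), b)), c), cons(b, c))  →  cons(cons(g(cons(cons(c, c), cons(b, c)), cons(g(cons(cons(c, b), cons(b, b)), b), b)), c), cons(b, c))   [R6 at 1.1.1.1.2]
2. cons(cons(g(cons(cons(c, c), cons(b, c)), cons(g(cons(cons(c, b), cons(b, b)), b), b)), c), cons(b, c))  →  cons(cons(g(cons(cons(c, b), cons(b, b)), b), c), cons(b, c))   [R6 at 1.1]
3. cons(cons(g(cons(cons(c, b), cons(b, b)), b), c), cons(b, c))  →  cons(cons(c, c), cons(b, c))   [R7 at 1.1]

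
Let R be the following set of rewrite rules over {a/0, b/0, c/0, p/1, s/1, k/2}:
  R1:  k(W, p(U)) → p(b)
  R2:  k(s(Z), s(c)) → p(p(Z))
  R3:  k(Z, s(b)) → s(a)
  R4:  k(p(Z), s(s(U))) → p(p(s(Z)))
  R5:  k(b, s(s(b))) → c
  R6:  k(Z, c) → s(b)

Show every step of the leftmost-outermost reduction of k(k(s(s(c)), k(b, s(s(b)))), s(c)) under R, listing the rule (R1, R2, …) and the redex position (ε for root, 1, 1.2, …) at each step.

p(p(b))

1. k(k(s(s(c)), k(b, s(s(b)))), s(c))  →  k(k(s(s(c)), c), s(c))   [R5 at 1.2]
2. k(k(s(s(c)), c), s(c))  →  k(s(b), s(c))   [R6 at 1]
3. k(s(b), s(c))  →  p(p(b))   [R2 at ε]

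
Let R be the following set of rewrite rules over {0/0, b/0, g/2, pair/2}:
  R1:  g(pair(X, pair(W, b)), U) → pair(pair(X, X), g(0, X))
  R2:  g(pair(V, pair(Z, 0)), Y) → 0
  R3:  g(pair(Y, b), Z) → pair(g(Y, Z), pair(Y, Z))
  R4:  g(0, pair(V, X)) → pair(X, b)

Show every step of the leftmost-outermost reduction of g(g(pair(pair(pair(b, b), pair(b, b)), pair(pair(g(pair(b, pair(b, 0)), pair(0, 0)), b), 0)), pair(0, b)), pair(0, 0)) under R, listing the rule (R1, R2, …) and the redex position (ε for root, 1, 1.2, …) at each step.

pair(0, b)

1. g(g(pair(pair(pair(b, b), pair(b, b)), pair(pair(g(pair(b, pair(b, 0)), pair(0, 0)), b), 0)), pair(0, b)), pair(0, 0))  →  g(0, pair(0, 0))   [R2 at 1]
2. g(0, pair(0, 0))  →  pair(0, b)   [R4 at ε]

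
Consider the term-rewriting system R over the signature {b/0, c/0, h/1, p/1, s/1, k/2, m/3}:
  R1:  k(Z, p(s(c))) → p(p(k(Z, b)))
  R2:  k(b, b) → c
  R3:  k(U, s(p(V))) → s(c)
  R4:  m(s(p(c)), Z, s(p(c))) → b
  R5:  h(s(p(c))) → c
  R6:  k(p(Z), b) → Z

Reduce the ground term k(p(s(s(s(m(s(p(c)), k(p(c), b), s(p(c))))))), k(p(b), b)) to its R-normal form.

1. k(p(s(s(s(m(s(p(c)), k(p(c), b), s(p(c))))))), k(p(b), b))  →  k(p(s(s(s(b)))), k(p(b), b))   [R4 at 1.1.1.1.1]
2. k(p(s(s(s(b)))), k(p(b), b))  →  k(p(s(s(s(b)))), b)   [R6 at 2]
3. k(p(s(s(s(b)))), b)  →  s(s(s(b)))   [R6 at ε]

s(s(s(b)))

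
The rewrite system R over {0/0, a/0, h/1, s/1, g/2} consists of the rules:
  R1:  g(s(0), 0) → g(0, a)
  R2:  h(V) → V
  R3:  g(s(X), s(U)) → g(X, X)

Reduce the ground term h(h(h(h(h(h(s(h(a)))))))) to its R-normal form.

s(a)

1. h(h(h(h(h(h(s(h(a))))))))  →  h(h(h(h(h(s(h(a)))))))   [R2 at ε]
2. h(h(h(h(h(s(h(a)))))))  →  h(h(h(h(s(h(a))))))   [R2 at ε]
3. h(h(h(h(s(h(a))))))  →  h(h(h(s(h(a)))))   [R2 at ε]
4. h(h(h(s(h(a)))))  →  h(h(s(h(a))))   [R2 at ε]
5. h(h(s(h(a))))  →  h(s(h(a)))   [R2 at ε]
6. h(s(h(a)))  →  s(h(a))   [R2 at ε]
7. s(h(a))  →  s(a)   [R2 at 1]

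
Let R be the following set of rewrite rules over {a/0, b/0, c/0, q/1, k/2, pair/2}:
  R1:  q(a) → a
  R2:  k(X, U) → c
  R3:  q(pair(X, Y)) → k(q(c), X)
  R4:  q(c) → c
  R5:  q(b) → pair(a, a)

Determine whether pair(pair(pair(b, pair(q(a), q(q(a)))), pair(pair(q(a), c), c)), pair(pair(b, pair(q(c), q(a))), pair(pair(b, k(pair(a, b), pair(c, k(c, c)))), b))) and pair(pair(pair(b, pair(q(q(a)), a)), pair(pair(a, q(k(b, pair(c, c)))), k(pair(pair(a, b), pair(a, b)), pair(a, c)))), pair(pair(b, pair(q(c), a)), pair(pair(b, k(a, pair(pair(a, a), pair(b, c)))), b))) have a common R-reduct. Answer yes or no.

Reduce t₁ = pair(pair(pair(b, pair(q(a), q(q(a)))), pair(pair(q(a), c), c)), pair(pair(b, pair(q(c), q(a))), pair(pair(b, k(pair(a, b), pair(c, k(c, c)))), b))):
1. pair(pair(pair(b, pair(q(a), q(q(a)))), pair(pair(q(a), c), c)), pair(pair(b, pair(q(c), q(a))), pair(pair(b, k(pair(a, b), pair(c, k(c, c)))), b)))  →  pair(pair(pair(b, pair(a, q(q(a)))), pair(pair(q(a), c), c)), pair(pair(b, pair(q(c), q(a))), pair(pair(b, k(pair(a, b), pair(c, k(c, c)))), b)))   [R1 at 1.1.2.1]
2. pair(pair(pair(b, pair(a, q(q(a)))), pair(pair(q(a), c), c)), pair(pair(b, pair(q(c), q(a))), pair(pair(b, k(pair(a, b), pair(c, k(c, c)))), b)))  →  pair(pair(pair(b, pair(a, q(a))), pair(pair(q(a), c), c)), pair(pair(b, pair(q(c), q(a))), pair(pair(b, k(pair(a, b), pair(c, k(c, c)))), b)))   [R1 at 1.1.2.2.1]
3. pair(pair(pair(b, pair(a, q(a))), pair(pair(q(a), c), c)), pair(pair(b, pair(q(c), q(a))), pair(pair(b, k(pair(a, b), pair(c, k(c, c)))), b)))  →  pair(pair(pair(b, pair(a, a)), pair(pair(q(a), c), c)), pair(pair(b, pair(q(c), q(a))), pair(pair(b, k(pair(a, b), pair(c, k(c, c)))), b)))   [R1 at 1.1.2.2]
4. pair(pair(pair(b, pair(a, a)), pair(pair(q(a), c), c)), pair(pair(b, pair(q(c), q(a))), pair(pair(b, k(pair(a, b), pair(c, k(c, c)))), b)))  →  pair(pair(pair(b, pair(a, a)), pair(pair(a, c), c)), pair(pair(b, pair(q(c), q(a))), pair(pair(b, k(pair(a, b), pair(c, k(c, c)))), b)))   [R1 at 1.2.1.1]
5. pair(pair(pair(b, pair(a, a)), pair(pair(a, c), c)), pair(pair(b, pair(q(c), q(a))), pair(pair(b, k(pair(a, b), pair(c, k(c, c)))), b)))  →  pair(pair(pair(b, pair(a, a)), pair(pair(a, c), c)), pair(pair(b, pair(c, q(a))), pair(pair(b, k(pair(a, b), pair(c, k(c, c)))), b)))   [R4 at 2.1.2.1]
6. pair(pair(pair(b, pair(a, a)), pair(pair(a, c), c)), pair(pair(b, pair(c, q(a))), pair(pair(b, k(pair(a, b), pair(c, k(c, c)))), b)))  →  pair(pair(pair(b, pair(a, a)), pair(pair(a, c), c)), pair(pair(b, pair(c, a)), pair(pair(b, k(pair(a, b), pair(c, k(c, c)))), b)))   [R1 at 2.1.2.2]
7. pair(pair(pair(b, pair(a, a)), pair(pair(a, c), c)), pair(pair(b, pair(c, a)), pair(pair(b, k(pair(a, b), pair(c, k(c, c)))), b)))  →  pair(pair(pair(b, pair(a, a)), pair(pair(a, c), c)), pair(pair(b, pair(c, a)), pair(pair(b, c), b)))   [R2 at 2.2.1.2]

Reduce t₂ = pair(pair(pair(b, pair(q(q(a)), a)), pair(pair(a, q(k(b, pair(c, c)))), k(pair(pair(a, b), pair(a, b)), pair(a, c)))), pair(pair(b, pair(q(c), a)), pair(pair(b, k(a, pair(pair(a, a), pair(b, c)))), b))):
1. pair(pair(pair(b, pair(q(q(a)), a)), pair(pair(a, q(k(b, pair(c, c)))), k(pair(pair(a, b), pair(a, b)), pair(a, c)))), pair(pair(b, pair(q(c), a)), pair(pair(b, k(a, pair(pair(a, a), pair(b, c)))), b)))  →  pair(pair(pair(b, pair(q(a), a)), pair(pair(a, q(k(b, pair(c, c)))), k(pair(pair(a, b), pair(a, b)), pair(a, c)))), pair(pair(b, pair(q(c), a)), pair(pair(b, k(a, pair(pair(a, a), pair(b, c)))), b)))   [R1 at 1.1.2.1.1]
2. pair(pair(pair(b, pair(q(a), a)), pair(pair(a, q(k(b, pair(c, c)))), k(pair(pair(a, b), pair(a, b)), pair(a, c)))), pair(pair(b, pair(q(c), a)), pair(pair(b, k(a, pair(pair(a, a), pair(b, c)))), b)))  →  pair(pair(pair(b, pair(a, a)), pair(pair(a, q(k(b, pair(c, c)))), k(pair(pair(a, b), pair(a, b)), pair(a, c)))), pair(pair(b, pair(q(c), a)), pair(pair(b, k(a, pair(pair(a, a), pair(b, c)))), b)))   [R1 at 1.1.2.1]
3. pair(pair(pair(b, pair(a, a)), pair(pair(a, q(k(b, pair(c, c)))), k(pair(pair(a, b), pair(a, b)), pair(a, c)))), pair(pair(b, pair(q(c), a)), pair(pair(b, k(a, pair(pair(a, a), pair(b, c)))), b)))  →  pair(pair(pair(b, pair(a, a)), pair(pair(a, q(c)), k(pair(pair(a, b), pair(a, b)), pair(a, c)))), pair(pair(b, pair(q(c), a)), pair(pair(b, k(a, pair(pair(a, a), pair(b, c)))), b)))   [R2 at 1.2.1.2.1]
4. pair(pair(pair(b, pair(a, a)), pair(pair(a, q(c)), k(pair(pair(a, b), pair(a, b)), pair(a, c)))), pair(pair(b, pair(q(c), a)), pair(pair(b, k(a, pair(pair(a, a), pair(b, c)))), b)))  →  pair(pair(pair(b, pair(a, a)), pair(pair(a, c), k(pair(pair(a, b), pair(a, b)), pair(a, c)))), pair(pair(b, pair(q(c), a)), pair(pair(b, k(a, pair(pair(a, a), pair(b, c)))), b)))   [R4 at 1.2.1.2]
5. pair(pair(pair(b, pair(a, a)), pair(pair(a, c), k(pair(pair(a, b), pair(a, b)), pair(a, c)))), pair(pair(b, pair(q(c), a)), pair(pair(b, k(a, pair(pair(a, a), pair(b, c)))), b)))  →  pair(pair(pair(b, pair(a, a)), pair(pair(a, c), c)), pair(pair(b, pair(q(c), a)), pair(pair(b, k(a, pair(pair(a, a), pair(b, c)))), b)))   [R2 at 1.2.2]
6. pair(pair(pair(b, pair(a, a)), pair(pair(a, c), c)), pair(pair(b, pair(q(c), a)), pair(pair(b, k(a, pair(pair(a, a), pair(b, c)))), b)))  →  pair(pair(pair(b, pair(a, a)), pair(pair(a, c), c)), pair(pair(b, pair(c, a)), pair(pair(b, k(a, pair(pair(a, a), pair(b, c)))), b)))   [R4 at 2.1.2.1]
7. pair(pair(pair(b, pair(a, a)), pair(pair(a, c), c)), pair(pair(b, pair(c, a)), pair(pair(b, k(a, pair(pair(a, a), pair(b, c)))), b)))  →  pair(pair(pair(b, pair(a, a)), pair(pair(a, c), c)), pair(pair(b, pair(c, a)), pair(pair(b, c), b)))   [R2 at 2.2.1.2]

yes — NF(t₁) = pair(pair(pair(b, pair(a, a)), pair(pair(a, c), c)), pair(pair(b, pair(c, a)), pair(pair(b, c), b))), NF(t₂) = pair(pair(pair(b, pair(a, a)), pair(pair(a, c), c)), pair(pair(b, pair(c, a)), pair(pair(b, c), b)))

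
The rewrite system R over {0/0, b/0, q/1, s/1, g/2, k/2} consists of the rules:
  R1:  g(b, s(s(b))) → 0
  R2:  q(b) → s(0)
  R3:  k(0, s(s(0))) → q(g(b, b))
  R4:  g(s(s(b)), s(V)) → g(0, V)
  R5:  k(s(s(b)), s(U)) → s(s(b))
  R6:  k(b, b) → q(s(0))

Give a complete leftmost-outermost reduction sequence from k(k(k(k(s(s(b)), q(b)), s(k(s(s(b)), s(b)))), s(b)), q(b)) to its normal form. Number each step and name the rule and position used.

1. k(k(k(k(s(s(b)), q(b)), s(k(s(s(b)), s(b)))), s(b)), q(b))  →  k(k(k(k(s(s(b)), s(0)), s(k(s(s(b)), s(b)))), s(b)), q(b))   [R2 at 1.1.1.2]
2. k(k(k(k(s(s(b)), s(0)), s(k(s(s(b)), s(b)))), s(b)), q(b))  →  k(k(k(s(s(b)), s(k(s(s(b)), s(b)))), s(b)), q(b))   [R5 at 1.1.1]
3. k(k(k(s(s(b)), s(k(s(s(b)), s(b)))), s(b)), q(b))  →  k(k(s(s(b)), s(b)), q(b))   [R5 at 1.1]
4. k(k(s(s(b)), s(b)), q(b))  →  k(s(s(b)), q(b))   [R5 at 1]
5. k(s(s(b)), q(b))  →  k(s(s(b)), s(0))   [R2 at 2]
6. k(s(s(b)), s(0))  →  s(s(b))   [R5 at ε]

s(s(b))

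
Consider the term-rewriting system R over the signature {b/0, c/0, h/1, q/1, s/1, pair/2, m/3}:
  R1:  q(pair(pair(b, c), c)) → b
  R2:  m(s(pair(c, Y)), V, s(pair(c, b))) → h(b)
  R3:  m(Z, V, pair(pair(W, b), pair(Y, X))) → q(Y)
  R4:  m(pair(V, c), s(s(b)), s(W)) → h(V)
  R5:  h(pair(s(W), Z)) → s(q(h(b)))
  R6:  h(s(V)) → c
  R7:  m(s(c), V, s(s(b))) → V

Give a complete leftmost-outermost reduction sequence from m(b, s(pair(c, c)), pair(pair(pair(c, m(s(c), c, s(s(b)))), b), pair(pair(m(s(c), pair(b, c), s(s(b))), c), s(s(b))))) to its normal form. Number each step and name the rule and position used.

1. m(b, s(pair(c, c)), pair(pair(pair(c, m(s(c), c, s(s(b)))), b), pair(pair(m(s(c), pair(b, c), s(s(b))), c), s(s(b)))))  →  q(pair(m(s(c), pair(b, c), s(s(b))), c))   [R3 at ε]
2. q(pair(m(s(c), pair(b, c), s(s(b))), c))  →  q(pair(pair(b, c), c))   [R7 at 1.1]
3. q(pair(pair(b, c), c))  →  b   [R1 at ε]

b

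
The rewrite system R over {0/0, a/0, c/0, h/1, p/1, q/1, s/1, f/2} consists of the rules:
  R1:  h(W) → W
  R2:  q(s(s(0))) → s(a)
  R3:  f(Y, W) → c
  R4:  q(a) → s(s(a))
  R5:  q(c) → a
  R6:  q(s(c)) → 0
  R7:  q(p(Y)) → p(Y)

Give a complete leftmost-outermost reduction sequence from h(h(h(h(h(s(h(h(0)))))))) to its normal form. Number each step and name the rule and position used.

s(0)

1. h(h(h(h(h(s(h(h(0))))))))  →  h(h(h(h(s(h(h(0)))))))   [R1 at ε]
2. h(h(h(h(s(h(h(0)))))))  →  h(h(h(s(h(h(0))))))   [R1 at ε]
3. h(h(h(s(h(h(0))))))  →  h(h(s(h(h(0)))))   [R1 at ε]
4. h(h(s(h(h(0)))))  →  h(s(h(h(0))))   [R1 at ε]
5. h(s(h(h(0))))  →  s(h(h(0)))   [R1 at ε]
6. s(h(h(0)))  →  s(h(0))   [R1 at 1]
7. s(h(0))  →  s(0)   [R1 at 1]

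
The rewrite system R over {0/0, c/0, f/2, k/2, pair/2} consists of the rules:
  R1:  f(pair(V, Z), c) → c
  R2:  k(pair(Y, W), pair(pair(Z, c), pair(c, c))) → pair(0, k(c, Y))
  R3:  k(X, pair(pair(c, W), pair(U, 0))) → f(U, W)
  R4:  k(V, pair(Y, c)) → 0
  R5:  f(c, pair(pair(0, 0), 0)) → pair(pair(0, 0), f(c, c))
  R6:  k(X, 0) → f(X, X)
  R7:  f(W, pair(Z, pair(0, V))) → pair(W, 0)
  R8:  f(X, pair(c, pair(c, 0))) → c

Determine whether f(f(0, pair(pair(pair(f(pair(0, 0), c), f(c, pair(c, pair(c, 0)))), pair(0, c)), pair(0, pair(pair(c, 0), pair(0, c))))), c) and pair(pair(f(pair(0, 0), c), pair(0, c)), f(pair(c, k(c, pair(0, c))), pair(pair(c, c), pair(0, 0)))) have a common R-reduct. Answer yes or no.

no — NF(t₁) = c, NF(t₂) = pair(pair(c, pair(0, c)), pair(pair(c, 0), 0))

Reduce t₁ = f(f(0, pair(pair(pair(f(pair(0, 0), c), f(c, pair(c, pair(c, 0)))), pair(0, c)), pair(0, pair(pair(c, 0), pair(0, c))))), c):
1. f(f(0, pair(pair(pair(f(pair(0, 0), c), f(c, pair(c, pair(c, 0)))), pair(0, c)), pair(0, pair(pair(c, 0), pair(0, c))))), c)  →  f(pair(0, 0), c)   [R7 at 1]
2. f(pair(0, 0), c)  →  c   [R1 at ε]

Reduce t₂ = pair(pair(f(pair(0, 0), c), pair(0, c)), f(pair(c, k(c, pair(0, c))), pair(pair(c, c), pair(0, 0)))):
1. pair(pair(f(pair(0, 0), c), pair(0, c)), f(pair(c, k(c, pair(0, c))), pair(pair(c, c), pair(0, 0))))  →  pair(pair(c, pair(0, c)), f(pair(c, k(c, pair(0, c))), pair(pair(c, c), pair(0, 0))))   [R1 at 1.1]
2. pair(pair(c, pair(0, c)), f(pair(c, k(c, pair(0, c))), pair(pair(c, c), pair(0, 0))))  →  pair(pair(c, pair(0, c)), pair(pair(c, k(c, pair(0, c))), 0))   [R7 at 2]
3. pair(pair(c, pair(0, c)), pair(pair(c, k(c, pair(0, c))), 0))  →  pair(pair(c, pair(0, c)), pair(pair(c, 0), 0))   [R4 at 2.1.2]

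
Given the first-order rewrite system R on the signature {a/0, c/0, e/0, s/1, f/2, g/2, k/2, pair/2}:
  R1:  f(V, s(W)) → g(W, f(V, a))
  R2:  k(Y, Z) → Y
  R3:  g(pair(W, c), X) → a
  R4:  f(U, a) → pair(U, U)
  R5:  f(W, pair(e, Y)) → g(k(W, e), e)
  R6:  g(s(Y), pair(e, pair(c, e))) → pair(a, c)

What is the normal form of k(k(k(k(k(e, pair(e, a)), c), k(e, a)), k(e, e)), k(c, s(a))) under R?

e

1. k(k(k(k(k(e, pair(e, a)), c), k(e, a)), k(e, e)), k(c, s(a)))  →  k(k(k(k(e, pair(e, a)), c), k(e, a)), k(e, e))   [R2 at ε]
2. k(k(k(k(e, pair(e, a)), c), k(e, a)), k(e, e))  →  k(k(k(e, pair(e, a)), c), k(e, a))   [R2 at ε]
3. k(k(k(e, pair(e, a)), c), k(e, a))  →  k(k(e, pair(e, a)), c)   [R2 at ε]
4. k(k(e, pair(e, a)), c)  →  k(e, pair(e, a))   [R2 at ε]
5. k(e, pair(e, a))  →  e   [R2 at ε]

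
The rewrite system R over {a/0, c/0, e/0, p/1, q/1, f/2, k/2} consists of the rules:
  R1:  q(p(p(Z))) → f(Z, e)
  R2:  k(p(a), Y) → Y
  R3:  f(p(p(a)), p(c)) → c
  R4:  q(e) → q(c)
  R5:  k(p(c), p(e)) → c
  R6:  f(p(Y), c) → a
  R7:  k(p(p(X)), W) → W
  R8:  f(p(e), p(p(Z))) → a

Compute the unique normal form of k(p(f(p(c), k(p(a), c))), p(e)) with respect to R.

1. k(p(f(p(c), k(p(a), c))), p(e))  →  k(p(f(p(c), c)), p(e))   [R2 at 1.1.2]
2. k(p(f(p(c), c)), p(e))  →  k(p(a), p(e))   [R6 at 1.1]
3. k(p(a), p(e))  →  p(e)   [R2 at ε]

p(e)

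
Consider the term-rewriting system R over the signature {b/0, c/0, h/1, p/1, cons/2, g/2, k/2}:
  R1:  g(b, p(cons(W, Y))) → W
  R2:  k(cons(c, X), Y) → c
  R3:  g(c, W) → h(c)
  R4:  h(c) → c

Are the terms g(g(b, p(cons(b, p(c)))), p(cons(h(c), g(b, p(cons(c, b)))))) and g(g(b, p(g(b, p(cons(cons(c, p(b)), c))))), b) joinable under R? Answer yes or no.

yes — NF(t₁) = c, NF(t₂) = c

Reduce t₁ = g(g(b, p(cons(b, p(c)))), p(cons(h(c), g(b, p(cons(c, b)))))):
1. g(g(b, p(cons(b, p(c)))), p(cons(h(c), g(b, p(cons(c, b))))))  →  g(b, p(cons(h(c), g(b, p(cons(c, b))))))   [R1 at 1]
2. g(b, p(cons(h(c), g(b, p(cons(c, b))))))  →  h(c)   [R1 at ε]
3. h(c)  →  c   [R4 at ε]

Reduce t₂ = g(g(b, p(g(b, p(cons(cons(c, p(b)), c))))), b):
1. g(g(b, p(g(b, p(cons(cons(c, p(b)), c))))), b)  →  g(g(b, p(cons(c, p(b)))), b)   [R1 at 1.2.1]
2. g(g(b, p(cons(c, p(b)))), b)  →  g(c, b)   [R1 at 1]
3. g(c, b)  →  h(c)   [R3 at ε]
4. h(c)  →  c   [R4 at ε]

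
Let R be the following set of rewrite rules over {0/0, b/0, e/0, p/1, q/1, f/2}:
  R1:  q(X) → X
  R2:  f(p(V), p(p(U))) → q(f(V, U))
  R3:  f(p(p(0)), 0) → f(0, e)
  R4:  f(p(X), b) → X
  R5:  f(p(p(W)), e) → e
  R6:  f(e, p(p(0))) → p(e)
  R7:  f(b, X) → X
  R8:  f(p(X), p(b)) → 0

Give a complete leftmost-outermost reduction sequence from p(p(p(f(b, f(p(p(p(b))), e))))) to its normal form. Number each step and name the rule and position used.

p(p(p(e)))

1. p(p(p(f(b, f(p(p(p(b))), e)))))  →  p(p(p(f(p(p(p(b))), e))))   [R7 at 1.1.1]
2. p(p(p(f(p(p(p(b))), e))))  →  p(p(p(e)))   [R5 at 1.1.1]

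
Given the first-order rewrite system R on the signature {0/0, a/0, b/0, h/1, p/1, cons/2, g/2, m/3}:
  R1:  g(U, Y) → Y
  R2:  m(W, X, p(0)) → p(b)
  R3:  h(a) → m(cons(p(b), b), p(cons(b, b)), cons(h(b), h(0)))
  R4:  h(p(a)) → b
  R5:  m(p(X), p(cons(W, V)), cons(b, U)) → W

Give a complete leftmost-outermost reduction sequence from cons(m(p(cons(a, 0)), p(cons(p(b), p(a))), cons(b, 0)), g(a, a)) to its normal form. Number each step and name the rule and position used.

cons(p(b), a)

1. cons(m(p(cons(a, 0)), p(cons(p(b), p(a))), cons(b, 0)), g(a, a))  →  cons(p(b), g(a, a))   [R5 at 1]
2. cons(p(b), g(a, a))  →  cons(p(b), a)   [R1 at 2]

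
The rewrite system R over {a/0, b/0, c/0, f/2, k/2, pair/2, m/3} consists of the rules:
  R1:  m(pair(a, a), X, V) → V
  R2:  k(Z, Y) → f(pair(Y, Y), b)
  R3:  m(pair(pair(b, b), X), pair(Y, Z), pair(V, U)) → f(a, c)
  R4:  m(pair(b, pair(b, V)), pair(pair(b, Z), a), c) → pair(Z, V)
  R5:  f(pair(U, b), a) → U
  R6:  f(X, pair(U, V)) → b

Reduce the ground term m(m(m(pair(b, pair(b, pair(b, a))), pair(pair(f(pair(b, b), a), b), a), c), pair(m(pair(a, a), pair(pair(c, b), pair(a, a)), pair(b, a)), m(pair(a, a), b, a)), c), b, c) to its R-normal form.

c

1. m(m(m(pair(b, pair(b, pair(b, a))), pair(pair(f(pair(b, b), a), b), a), c), pair(m(pair(a, a), pair(pair(c, b), pair(a, a)), pair(b, a)), m(pair(a, a), b, a)), c), b, c)  →  m(m(m(pair(b, pair(b, pair(b, a))), pair(pair(b, b), a), c), pair(m(pair(a, a), pair(pair(c, b), pair(a, a)), pair(b, a)), m(pair(a, a), b, a)), c), b, c)   [R5 at 1.1.2.1.1]
2. m(m(m(pair(b, pair(b, pair(b, a))), pair(pair(b, b), a), c), pair(m(pair(a, a), pair(pair(c, b), pair(a, a)), pair(b, a)), m(pair(a, a), b, a)), c), b, c)  →  m(m(pair(b, pair(b, a)), pair(m(pair(a, a), pair(pair(c, b), pair(a, a)), pair(b, a)), m(pair(a, a), b, a)), c), b, c)   [R4 at 1.1]
3. m(m(pair(b, pair(b, a)), pair(m(pair(a, a), pair(pair(c, b), pair(a, a)), pair(b, a)), m(pair(a, a), b, a)), c), b, c)  →  m(m(pair(b, pair(b, a)), pair(pair(b, a), m(pair(a, a), b, a)), c), b, c)   [R1 at 1.2.1]
4. m(m(pair(b, pair(b, a)), pair(pair(b, a), m(pair(a, a), b, a)), c), b, c)  →  m(m(pair(b, pair(b, a)), pair(pair(b, a), a), c), b, c)   [R1 at 1.2.2]
5. m(m(pair(b, pair(b, a)), pair(pair(b, a), a), c), b, c)  →  m(pair(a, a), b, c)   [R4 at 1]
6. m(pair(a, a), b, c)  →  c   [R1 at ε]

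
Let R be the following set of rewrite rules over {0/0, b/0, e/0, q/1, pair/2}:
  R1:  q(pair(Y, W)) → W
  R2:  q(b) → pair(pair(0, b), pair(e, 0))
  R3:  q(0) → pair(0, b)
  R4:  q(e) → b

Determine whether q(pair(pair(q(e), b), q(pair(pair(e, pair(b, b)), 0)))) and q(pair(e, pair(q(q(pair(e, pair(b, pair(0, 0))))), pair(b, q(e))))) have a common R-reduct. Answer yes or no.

no — NF(t₁) = 0, NF(t₂) = pair(pair(0, 0), pair(b, b))

Reduce t₁ = q(pair(pair(q(e), b), q(pair(pair(e, pair(b, b)), 0)))):
1. q(pair(pair(q(e), b), q(pair(pair(e, pair(b, b)), 0))))  →  q(pair(pair(e, pair(b, b)), 0))   [R1 at ε]
2. q(pair(pair(e, pair(b, b)), 0))  →  0   [R1 at ε]

Reduce t₂ = q(pair(e, pair(q(q(pair(e, pair(b, pair(0, 0))))), pair(b, q(e))))):
1. q(pair(e, pair(q(q(pair(e, pair(b, pair(0, 0))))), pair(b, q(e)))))  →  pair(q(q(pair(e, pair(b, pair(0, 0))))), pair(b, q(e)))   [R1 at ε]
2. pair(q(q(pair(e, pair(b, pair(0, 0))))), pair(b, q(e)))  →  pair(q(pair(b, pair(0, 0))), pair(b, q(e)))   [R1 at 1.1]
3. pair(q(pair(b, pair(0, 0))), pair(b, q(e)))  →  pair(pair(0, 0), pair(b, q(e)))   [R1 at 1]
4. pair(pair(0, 0), pair(b, q(e)))  →  pair(pair(0, 0), pair(b, b))   [R4 at 2.2]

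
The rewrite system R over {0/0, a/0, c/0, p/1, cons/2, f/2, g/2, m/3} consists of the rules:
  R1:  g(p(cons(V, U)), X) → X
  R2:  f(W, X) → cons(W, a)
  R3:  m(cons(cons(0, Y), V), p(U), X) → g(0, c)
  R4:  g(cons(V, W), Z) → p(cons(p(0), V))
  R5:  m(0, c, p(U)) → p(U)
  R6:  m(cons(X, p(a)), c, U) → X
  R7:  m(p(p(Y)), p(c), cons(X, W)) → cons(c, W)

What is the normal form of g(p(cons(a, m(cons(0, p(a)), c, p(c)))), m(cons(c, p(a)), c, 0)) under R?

c

1. g(p(cons(a, m(cons(0, p(a)), c, p(c)))), m(cons(c, p(a)), c, 0))  →  m(cons(c, p(a)), c, 0)   [R1 at ε]
2. m(cons(c, p(a)), c, 0)  →  c   [R6 at ε]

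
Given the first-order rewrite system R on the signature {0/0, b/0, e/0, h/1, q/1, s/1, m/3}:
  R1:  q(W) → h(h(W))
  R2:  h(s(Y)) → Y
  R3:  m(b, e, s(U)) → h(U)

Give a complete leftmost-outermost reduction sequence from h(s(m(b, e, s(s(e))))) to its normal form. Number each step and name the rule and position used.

e

1. h(s(m(b, e, s(s(e)))))  →  m(b, e, s(s(e)))   [R2 at ε]
2. m(b, e, s(s(e)))  →  h(s(e))   [R3 at ε]
3. h(s(e))  →  e   [R2 at ε]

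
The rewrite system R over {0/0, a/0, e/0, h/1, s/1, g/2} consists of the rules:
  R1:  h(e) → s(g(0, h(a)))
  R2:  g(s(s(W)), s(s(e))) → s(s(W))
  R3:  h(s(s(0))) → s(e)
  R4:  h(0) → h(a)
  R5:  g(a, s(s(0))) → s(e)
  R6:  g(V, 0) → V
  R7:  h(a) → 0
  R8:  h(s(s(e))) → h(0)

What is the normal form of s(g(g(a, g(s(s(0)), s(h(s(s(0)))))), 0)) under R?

s(s(e))

1. s(g(g(a, g(s(s(0)), s(h(s(s(0)))))), 0))  →  s(g(a, g(s(s(0)), s(h(s(s(0)))))))   [R6 at 1]
2. s(g(a, g(s(s(0)), s(h(s(s(0)))))))  →  s(g(a, g(s(s(0)), s(s(e)))))   [R3 at 1.2.2.1]
3. s(g(a, g(s(s(0)), s(s(e)))))  →  s(g(a, s(s(0))))   [R2 at 1.2]
4. s(g(a, s(s(0))))  →  s(s(e))   [R5 at 1]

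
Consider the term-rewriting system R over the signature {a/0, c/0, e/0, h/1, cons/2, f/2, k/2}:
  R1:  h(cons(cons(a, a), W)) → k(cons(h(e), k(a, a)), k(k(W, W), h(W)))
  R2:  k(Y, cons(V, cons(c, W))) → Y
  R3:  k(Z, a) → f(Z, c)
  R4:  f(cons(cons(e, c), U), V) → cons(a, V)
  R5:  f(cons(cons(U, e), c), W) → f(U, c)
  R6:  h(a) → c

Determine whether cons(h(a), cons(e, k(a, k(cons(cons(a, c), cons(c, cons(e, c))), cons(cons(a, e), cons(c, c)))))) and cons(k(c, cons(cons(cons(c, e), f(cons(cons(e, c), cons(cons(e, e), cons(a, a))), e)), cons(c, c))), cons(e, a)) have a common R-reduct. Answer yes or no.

yes — NF(t₁) = cons(c, cons(e, a)), NF(t₂) = cons(c, cons(e, a))

Reduce t₁ = cons(h(a), cons(e, k(a, k(cons(cons(a, c), cons(c, cons(e, c))), cons(cons(a, e), cons(c, c)))))):
1. cons(h(a), cons(e, k(a, k(cons(cons(a, c), cons(c, cons(e, c))), cons(cons(a, e), cons(c, c))))))  →  cons(c, cons(e, k(a, k(cons(cons(a, c), cons(c, cons(e, c))), cons(cons(a, e), cons(c, c))))))   [R6 at 1]
2. cons(c, cons(e, k(a, k(cons(cons(a, c), cons(c, cons(e, c))), cons(cons(a, e), cons(c, c))))))  →  cons(c, cons(e, k(a, cons(cons(a, c), cons(c, cons(e, c))))))   [R2 at 2.2.2]
3. cons(c, cons(e, k(a, cons(cons(a, c), cons(c, cons(e, c))))))  →  cons(c, cons(e, a))   [R2 at 2.2]

Reduce t₂ = cons(k(c, cons(cons(cons(c, e), f(cons(cons(e, c), cons(cons(e, e), cons(a, a))), e)), cons(c, c))), cons(e, a)):
1. cons(k(c, cons(cons(cons(c, e), f(cons(cons(e, c), cons(cons(e, e), cons(a, a))), e)), cons(c, c))), cons(e, a))  →  cons(c, cons(e, a))   [R2 at 1]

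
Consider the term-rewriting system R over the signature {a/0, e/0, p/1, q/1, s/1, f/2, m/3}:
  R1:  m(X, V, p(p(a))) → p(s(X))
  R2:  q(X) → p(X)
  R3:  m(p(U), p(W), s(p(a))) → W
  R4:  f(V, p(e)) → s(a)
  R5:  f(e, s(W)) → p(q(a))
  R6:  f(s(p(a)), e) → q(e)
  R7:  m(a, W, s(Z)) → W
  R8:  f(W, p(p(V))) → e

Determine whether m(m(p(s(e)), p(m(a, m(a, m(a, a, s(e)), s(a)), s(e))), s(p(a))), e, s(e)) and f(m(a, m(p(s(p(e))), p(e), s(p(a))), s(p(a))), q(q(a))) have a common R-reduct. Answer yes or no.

Reduce t₁ = m(m(p(s(e)), p(m(a, m(a, m(a, a, s(e)), s(a)), s(e))), s(p(a))), e, s(e)):
1. m(m(p(s(e)), p(m(a, m(a, m(a, a, s(e)), s(a)), s(e))), s(p(a))), e, s(e))  →  m(m(a, m(a, m(a, a, s(e)), s(a)), s(e)), e, s(e))   [R3 at 1]
2. m(m(a, m(a, m(a, a, s(e)), s(a)), s(e)), e, s(e))  →  m(m(a, m(a, a, s(e)), s(a)), e, s(e))   [R7 at 1]
3. m(m(a, m(a, a, s(e)), s(a)), e, s(e))  →  m(m(a, a, s(e)), e, s(e))   [R7 at 1]
4. m(m(a, a, s(e)), e, s(e))  →  m(a, e, s(e))   [R7 at 1]
5. m(a, e, s(e))  →  e   [R7 at ε]

Reduce t₂ = f(m(a, m(p(s(p(e))), p(e), s(p(a))), s(p(a))), q(q(a))):
1. f(m(a, m(p(s(p(e))), p(e), s(p(a))), s(p(a))), q(q(a)))  →  f(m(p(s(p(e))), p(e), s(p(a))), q(q(a)))   [R7 at 1]
2. f(m(p(s(p(e))), p(e), s(p(a))), q(q(a)))  →  f(e, q(q(a)))   [R3 at 1]
3. f(e, q(q(a)))  →  f(e, p(q(a)))   [R2 at 2]
4. f(e, p(q(a)))  →  f(e, p(p(a)))   [R2 at 2.1]
5. f(e, p(p(a)))  →  e   [R8 at ε]

yes — NF(t₁) = e, NF(t₂) = e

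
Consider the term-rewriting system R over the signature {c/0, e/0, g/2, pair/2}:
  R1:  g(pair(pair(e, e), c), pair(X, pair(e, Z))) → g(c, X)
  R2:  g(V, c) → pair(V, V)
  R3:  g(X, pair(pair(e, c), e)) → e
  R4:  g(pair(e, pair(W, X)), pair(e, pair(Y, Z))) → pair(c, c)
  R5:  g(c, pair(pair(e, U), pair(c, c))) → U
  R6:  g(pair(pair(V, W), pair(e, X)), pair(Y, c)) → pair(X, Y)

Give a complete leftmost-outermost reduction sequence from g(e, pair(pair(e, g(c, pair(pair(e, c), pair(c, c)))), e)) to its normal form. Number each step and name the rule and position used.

e

1. g(e, pair(pair(e, g(c, pair(pair(e, c), pair(c, c)))), e))  →  g(e, pair(pair(e, c), e))   [R5 at 2.1.2]
2. g(e, pair(pair(e, c), e))  →  e   [R3 at ε]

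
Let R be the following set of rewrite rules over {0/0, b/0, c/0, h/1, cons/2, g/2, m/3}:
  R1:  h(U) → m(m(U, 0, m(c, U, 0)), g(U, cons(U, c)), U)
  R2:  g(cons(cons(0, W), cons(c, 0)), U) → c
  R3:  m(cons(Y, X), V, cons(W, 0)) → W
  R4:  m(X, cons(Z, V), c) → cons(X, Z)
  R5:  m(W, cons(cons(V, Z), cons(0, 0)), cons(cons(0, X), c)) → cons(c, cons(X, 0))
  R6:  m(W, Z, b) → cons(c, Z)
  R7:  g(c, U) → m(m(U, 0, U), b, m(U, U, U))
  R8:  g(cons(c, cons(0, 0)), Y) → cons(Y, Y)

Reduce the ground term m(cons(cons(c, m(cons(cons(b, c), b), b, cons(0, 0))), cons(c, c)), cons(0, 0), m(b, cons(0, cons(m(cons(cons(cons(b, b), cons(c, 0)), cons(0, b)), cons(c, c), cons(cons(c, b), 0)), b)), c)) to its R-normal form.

1. m(cons(cons(c, m(cons(cons(b, c), b), b, cons(0, 0))), cons(c, c)), cons(0, 0), m(b, cons(0, cons(m(cons(cons(cons(b, b), cons(c, 0)), cons(0, b)), cons(c, c), cons(cons(c, b), 0)), b)), c))  →  m(cons(cons(c, 0), cons(c, c)), cons(0, 0), m(b, cons(0, cons(m(cons(cons(cons(b, b), cons(c, 0)), cons(0, b)), cons(c, c), cons(cons(c, b), 0)), b)), c))   [R3 at 1.1.2]
2. m(cons(cons(c, 0), cons(c, c)), cons(0, 0), m(b, cons(0, cons(m(cons(cons(cons(b, b), cons(c, 0)), cons(0, b)), cons(c, c), cons(cons(c, b), 0)), b)), c))  →  m(cons(cons(c, 0), cons(c, c)), cons(0, 0), cons(b, 0))   [R4 at 3]
3. m(cons(cons(c, 0), cons(c, c)), cons(0, 0), cons(b, 0))  →  b   [R3 at ε]

b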